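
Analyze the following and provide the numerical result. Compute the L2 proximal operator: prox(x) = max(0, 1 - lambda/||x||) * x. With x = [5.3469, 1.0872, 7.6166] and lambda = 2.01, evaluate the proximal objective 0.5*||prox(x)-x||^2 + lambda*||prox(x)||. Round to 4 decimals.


Step 1: Compute ||x||.
||x|| = 9.3693
Step 2: Compute scaling factor.
scale = max(0, 1 - 2.01/9.3693) = 0.7855
Step 3: prox(x) = [4.1998, 0.854, 5.9826]
||prox(x)|| = 7.3593
Step 4: Proximal objective.
0.5*||prox-x||^2 = 2.0201
lambda*||prox|| = 14.7922
Total = 16.8123


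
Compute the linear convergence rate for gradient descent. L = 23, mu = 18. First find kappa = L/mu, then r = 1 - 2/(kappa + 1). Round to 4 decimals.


Step 1: Compute the condition number.
kappa = L/mu = 23/18 = 1.2778
Step 2: Compute the convergence rate.
r = 1 - 2/(kappa + 1) = 1 - 2*mu/(L + mu) = (L - mu)/(L + mu) = 5/41 = 0.122


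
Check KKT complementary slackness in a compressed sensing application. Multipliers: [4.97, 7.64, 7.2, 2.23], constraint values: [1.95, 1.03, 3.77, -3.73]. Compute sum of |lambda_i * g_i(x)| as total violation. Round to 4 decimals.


KKT complementary slackness check:
lambda_1 * g_1 = 4.97 * 1.95 = 9.6915
lambda_2 * g_2 = 7.64 * 1.03 = 7.8692
lambda_3 * g_3 = 7.2 * 3.77 = 27.144
lambda_4 * g_4 = 2.23 * -3.73 = -8.3179
Total violation = 9.6915 + 7.8692 + 27.144 + 8.3179 = 53.0226


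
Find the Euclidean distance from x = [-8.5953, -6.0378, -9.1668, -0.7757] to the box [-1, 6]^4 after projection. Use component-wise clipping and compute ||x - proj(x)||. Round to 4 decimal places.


Project each component onto [-1, 6].
clip(-8.5953) = -1.0, clip(-6.0378) = -1.0, clip(-9.1668) = -1.0, clip(-0.7757) = -0.7757
Projection = [-1.0, -1.0, -1.0, -0.7757]
Squared diffs: [57.6886, 25.3794, 66.6966, 0.0]
Distance = sqrt(149.7646) = 12.2378


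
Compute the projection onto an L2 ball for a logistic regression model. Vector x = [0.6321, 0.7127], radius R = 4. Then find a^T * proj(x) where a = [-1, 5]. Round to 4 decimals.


Step 1: Compute ||x|| (intermediates to 6 decimals).
||x|| = sqrt(0.6321^2 + 0.7127^2) = 0.952624
Step 2: Project.
Since ||x|| <= R, proj = x (no scaling needed).
proj(x) = [0.6321, 0.7127]
Step 3: Dot product.
a^T * proj(x) = -1*0.6321 + 5*0.7127 = 2.9314


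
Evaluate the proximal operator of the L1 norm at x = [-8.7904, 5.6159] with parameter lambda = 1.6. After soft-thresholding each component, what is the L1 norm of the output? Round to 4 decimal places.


Soft-thresholding with lambda = 1.6:
prox(-8.7904) = sign(-8.7904)*max(|-8.7904| - 1.6, 0) = -7.1904
prox(5.6159) = sign(5.6159)*max(|5.6159| - 1.6, 0) = 4.0159
prox(x) = [-7.1904, 4.0159]
||prox(x)||_1 = 7.1904 + 4.0159 = 11.2063


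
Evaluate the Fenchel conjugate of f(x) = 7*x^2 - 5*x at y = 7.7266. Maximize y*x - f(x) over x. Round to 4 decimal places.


f*(y) = sup_x {y*x - a*x^2 - b*x} = sup_x {(y-b)*x - a*x^2}
FOC: (y - b) - 2a*x = 0 => x* = (y - b)/(2a)
x* = (7.7266 + 5)/(2*7) = 0.909
f*(7.7266) = (y-b)^2/(4a) = (7.7266 + 5)^2/(4*7)
= 161.9663/28 = 5.7845


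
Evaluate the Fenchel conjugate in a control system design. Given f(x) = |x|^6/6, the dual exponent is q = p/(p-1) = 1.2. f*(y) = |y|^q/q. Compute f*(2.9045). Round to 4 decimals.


The conjugate exponent q satisfies 1/p + 1/q = 1.
p = 6, so q = 6/(6 - 1) = 1.2
|y|^q = 2.9045^1.2 = 3.5949
f*(2.9045) = 3.5949 / 1.2 = 2.9957


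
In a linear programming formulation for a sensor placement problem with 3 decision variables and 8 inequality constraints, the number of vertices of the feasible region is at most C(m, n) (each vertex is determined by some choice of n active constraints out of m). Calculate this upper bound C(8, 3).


Each vertex corresponds to some choice of n active constraints out of m, so the number of vertices is at most C(m, n) = m! / (n!(m-n)!).
m = 8, n = 3
Numerator: 8 * 7 * 6
Denominator: 3! = 6
C(8, 3) = 56


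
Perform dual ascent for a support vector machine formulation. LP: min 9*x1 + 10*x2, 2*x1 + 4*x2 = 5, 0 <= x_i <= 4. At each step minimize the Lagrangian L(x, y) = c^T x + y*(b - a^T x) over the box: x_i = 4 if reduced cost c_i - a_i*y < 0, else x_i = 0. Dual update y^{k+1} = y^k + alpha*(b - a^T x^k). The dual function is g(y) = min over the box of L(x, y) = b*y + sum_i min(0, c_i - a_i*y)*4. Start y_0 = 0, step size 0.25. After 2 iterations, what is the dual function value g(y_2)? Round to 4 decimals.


Dual ascent for LP: min 9*x1 + 10*x2, 2*x1 + 4*x2 = 5, 0 <= x_i <= 4
Step 1: y^k = 0.0, reduced costs: (9.0, 10.0)
  x^k = (0.0, 0.0), subgradient = b - a^T x = 5.0
  y^{k+1} = 0.0 + 0.25*5.0 = 1.25
Step 2: y^k = 1.25, reduced costs: (6.5, 5.0)
  x^k = (0.0, 0.0), subgradient = b - a^T x = 5.0
  y^{k+1} = 1.25 + 0.25*5.0 = 2.5
Dual objective at y_2 = 2.5: reduced costs (4.0, 0.0), box minimizer x = (0.0, 0.0)
g(y_2) = b*y + (c1 - a1*y)*x1 + (c2 - a2*y)*x2 = 5*2.5 + 4.0*0.0 + 0.0*0.0 = 12.5 + 0.0 + 0.0 = 12.5


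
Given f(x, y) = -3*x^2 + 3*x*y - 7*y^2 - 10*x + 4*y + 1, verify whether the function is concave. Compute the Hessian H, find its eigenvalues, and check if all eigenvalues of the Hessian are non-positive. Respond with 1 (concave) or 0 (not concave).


The Hessian of f(x,y) = -3*x^2 + 3*x*y - 7*y^2 - 10*x + 4*y + 1 is:
H = [[-6, 3], [3, -14]]
Trace = -6 - 14 = -20
Determinant = -6*-14 - (3)^2 = 75
Discriminant = (-20)^2 - 4*75 = 100.0
Eigenvalues: lambda_1 = -15.0, lambda_2 = -5.0
The function is concave.

1


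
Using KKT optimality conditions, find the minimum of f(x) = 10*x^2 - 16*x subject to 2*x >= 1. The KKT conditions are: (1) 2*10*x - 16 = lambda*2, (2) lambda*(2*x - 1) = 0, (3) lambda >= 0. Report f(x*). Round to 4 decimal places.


Step 1: Try lambda = 0 (constraint inactive).
Stationarity: 2*10*x - 16 = 0
x* = 16/(2*10) = 0.8
Check constraint: 2*0.8 = 1.6 >= 1 -- satisfied.
Step 2: Compute optimal value.
f(x*) = 10*0.8^2 - 16*0.8 = -6.4


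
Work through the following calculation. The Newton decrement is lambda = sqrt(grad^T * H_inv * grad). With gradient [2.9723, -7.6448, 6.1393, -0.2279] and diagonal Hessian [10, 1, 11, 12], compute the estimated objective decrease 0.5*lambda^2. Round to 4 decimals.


Step 1: H is diagonal, so H^(-1) * g = [0.2972, -7.6448, 0.5581, -0.019].
Step 2: g^T H^(-1) g = sum_i g_i^2 / H_ii
  = (2.9723)^2/10 + (-7.6448)^2/1 + (6.1393)^2/11 + (-0.2279)^2/12
  = 0.8835 + 58.443 + 3.4265 + 0.0043 = 62.7572
Step 3: Objective decrease = 0.5 * g^T H^(-1) g = 31.3786


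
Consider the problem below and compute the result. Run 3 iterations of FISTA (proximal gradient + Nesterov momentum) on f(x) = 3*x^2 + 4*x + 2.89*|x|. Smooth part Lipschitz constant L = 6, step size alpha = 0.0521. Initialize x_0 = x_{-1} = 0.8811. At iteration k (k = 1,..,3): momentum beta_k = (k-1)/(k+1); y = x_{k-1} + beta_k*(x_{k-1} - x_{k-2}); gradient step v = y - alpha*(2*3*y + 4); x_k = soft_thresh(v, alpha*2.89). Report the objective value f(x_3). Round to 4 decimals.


FISTA on f(x) = 3*x^2 + 4*x + 2.89*|x|
L = 6, alpha = 0.0521
Iteration 1: beta = 0.0, y = 0.8811 + 0.0*(0.8811 - 0.8811) = 0.8811
  grad(y) = 9.2866, v = y - alpha*grad = 0.3973
  prox(v) = soft_thresh(0.3973, 0.1506) = 0.2467
Iteration 2: beta = 0.3333, y = 0.2467 + 0.3333*(0.2467 - 0.8811) = 0.0352
  grad(y) = 4.2114, v = y - alpha*grad = -0.1842
  prox(v) = soft_thresh(-0.1842, 0.1506) = -0.0336
Iteration 3: beta = 0.5, y = -0.0336 + 0.5*(-0.0336 - 0.2467) = -0.1738
  grad(y) = 2.9574, v = y - alpha*grad = -0.3278
  prox(v) = soft_thresh(-0.3278, 0.1506) = -0.1773
f(x_3) = 3*(-0.1773)^2 + 4*(-0.1773) + 2.89*|-0.1773| = -0.1025


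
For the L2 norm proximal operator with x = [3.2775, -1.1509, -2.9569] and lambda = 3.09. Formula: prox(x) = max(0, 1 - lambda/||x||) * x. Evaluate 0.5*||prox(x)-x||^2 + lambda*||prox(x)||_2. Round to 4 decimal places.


Step 1: Compute ||x||.
||x|| = 4.5618
Step 2: Compute scaling factor.
scale = max(0, 1 - 3.09/4.5618) = 0.3226
Step 3: prox(x) = [1.0574, -0.3713, -0.954]
||prox(x)|| = 1.4718
Step 4: Proximal objective.
0.5*||prox-x||^2 = 4.7741
lambda*||prox|| = 4.5479
Total = 9.3218


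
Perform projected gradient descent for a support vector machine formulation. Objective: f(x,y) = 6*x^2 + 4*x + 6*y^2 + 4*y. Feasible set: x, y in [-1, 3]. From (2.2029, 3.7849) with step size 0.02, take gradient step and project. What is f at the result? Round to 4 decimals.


Step 1: Compute gradient at (2.2029, 3.7849).
grad_x = 2*6*2.2029 + 4 = 30.4348
grad_y = 2*6*3.7849 + 4 = 49.4188
Step 2: Gradient step.
x_raw = 2.2029 - 0.02*30.4348 = 1.5942
y_raw = 3.7849 - 0.02*49.4188 = 2.7965
Step 3: Project onto [-1, 3].
x_proj = clip(1.5942) = 1.5942
y_proj = clip(2.7965) = 2.7965
Step 4: Evaluate f.
f(1.5942, 2.7965) = 79.7351


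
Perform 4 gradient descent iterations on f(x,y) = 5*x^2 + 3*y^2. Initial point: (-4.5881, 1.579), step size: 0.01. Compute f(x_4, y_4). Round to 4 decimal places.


Gradient descent on f(x,y) = 5*x^2 + 3*y^2.
Starting point: (-4.5881, 1.579), alpha = 0.01
Step 1: grad_x = 2*5*-4.5881 = -45.881, grad_y = 2*3*1.579 = 9.474
  x_1 = -4.5881 - 0.01*-45.881 = -4.1293
  y_1 = 1.579 - 0.01*9.474 = 1.4843
Step 2: grad_x = 2*5*-4.1293 = -41.2929, grad_y = 2*3*1.4843 = 8.9056
  x_2 = -4.1293 - 0.01*-41.2929 = -3.7164
  y_2 = 1.4843 - 0.01*8.9056 = 1.3952
Step 3: grad_x = 2*5*-3.7164 = -37.1636, grad_y = 2*3*1.3952 = 8.3712
  x_3 = -3.7164 - 0.01*-37.1636 = -3.3447
  y_3 = 1.3952 - 0.01*8.3712 = 1.3115
Step 4: grad_x = 2*5*-3.3447 = -33.4472, grad_y = 2*3*1.3115 = 7.869
  x_4 = -3.3447 - 0.01*-33.4472 = -3.0103
  y_4 = 1.3115 - 0.01*7.869 = 1.2328
f(-3.0103, 1.2328) = 5*(-3.0103)^2 + 3*1.2328^2 = 49.8675


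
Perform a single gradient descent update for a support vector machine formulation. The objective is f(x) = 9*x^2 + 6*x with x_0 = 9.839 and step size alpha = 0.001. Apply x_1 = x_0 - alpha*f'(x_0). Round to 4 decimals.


We compute the gradient at x_0 and apply the update.
f'(x) = 18*x + 6
f'(9.839) = 18*9.839 + 6 = 183.102
x_1 = 9.839 - 0.001*183.102 = 9.6559


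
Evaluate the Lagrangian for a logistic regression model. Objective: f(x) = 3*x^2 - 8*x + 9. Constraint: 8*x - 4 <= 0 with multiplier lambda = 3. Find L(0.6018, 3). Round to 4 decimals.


Step 1: Evaluate f(x).
f(0.6018) = 3*0.6018^2 - 8*0.6018 + 9 = 5.2721
Step 2: Evaluate g(x).
g(0.6018) = 8*0.6018 - 4 = 0.8144
Step 3: Compute Lagrangian.
L = 5.2721 + 3*0.8144 = 7.7153


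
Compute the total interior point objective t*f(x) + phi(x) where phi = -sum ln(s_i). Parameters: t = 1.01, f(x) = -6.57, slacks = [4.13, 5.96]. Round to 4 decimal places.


Step 1: Compute log-barrier.
ln values: [1.4183, 1.7851]
phi = -(1.4183 + 1.7851) = -3.2033
Step 2: Compute augmented objective.
t*f(x) = 1.01*-6.57 = -6.6357
Total = -6.6357 - 3.2033 = -9.839


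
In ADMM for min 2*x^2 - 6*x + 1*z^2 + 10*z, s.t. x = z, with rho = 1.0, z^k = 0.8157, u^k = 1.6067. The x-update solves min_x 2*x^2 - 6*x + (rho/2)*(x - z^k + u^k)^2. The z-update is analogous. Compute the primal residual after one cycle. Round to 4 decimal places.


ADMM iteration with rho = 1.0, z^k = 0.8157, u^k = 1.6067
Step 1: x-update.
Minimize 2*x^2 - 6*x + (1.0/2)*(x - 0.8157 + 1.6067)^2
FOC: (2*2 + 1.0)*x = 6 + 1.0*(0.8157 - 1.6067)
x^{k+1} = 1.0418
Step 2: z-update.
Minimize 1*z^2 + 10*z + (1.0/2)*(1.0418 - z + 1.6067)^2
FOC: (2*1 + 1.0)*z = -10 + 1.0*(1.0418 + 1.6067)
z^{k+1} = -2.4505
Step 3: u-update.
u^{k+1} = 1.6067 + 1.0418 + 2.4505 = 5.099
Step 4: Primal residual = |1.0418 + 2.4505| = 3.4923


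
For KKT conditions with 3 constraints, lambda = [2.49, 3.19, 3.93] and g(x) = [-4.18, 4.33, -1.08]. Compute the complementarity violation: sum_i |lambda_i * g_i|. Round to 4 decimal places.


KKT complementary slackness check:
lambda_1 * g_1 = 2.49 * -4.18 = -10.4082
lambda_2 * g_2 = 3.19 * 4.33 = 13.8127
lambda_3 * g_3 = 3.93 * -1.08 = -4.2444
Total violation = 10.4082 + 13.8127 + 4.2444 = 28.4653


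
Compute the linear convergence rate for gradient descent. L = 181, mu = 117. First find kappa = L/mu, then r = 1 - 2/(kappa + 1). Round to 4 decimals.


Step 1: Compute the condition number.
kappa = L/mu = 181/117 = 1.547
Step 2: Compute the convergence rate.
r = 1 - 2/(kappa + 1) = 1 - 2*mu/(L + mu) = (L - mu)/(L + mu) = 64/298 = 0.2148


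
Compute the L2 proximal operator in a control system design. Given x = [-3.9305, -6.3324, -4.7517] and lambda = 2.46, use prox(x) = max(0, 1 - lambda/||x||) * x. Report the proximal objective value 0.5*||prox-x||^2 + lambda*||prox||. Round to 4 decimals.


Step 1: Compute ||x||.
||x|| = 8.8389
Step 2: Compute scaling factor.
scale = max(0, 1 - 2.46/8.8389) = 0.7217
Step 3: prox(x) = [-2.8366, -4.57, -3.4292]
||prox(x)|| = 6.3789
Step 4: Proximal objective.
0.5*||prox-x||^2 = 3.0258
lambda*||prox|| = 15.6921
Total = 18.718


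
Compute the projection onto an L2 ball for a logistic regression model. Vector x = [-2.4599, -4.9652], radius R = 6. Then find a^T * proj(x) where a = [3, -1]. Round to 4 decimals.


Step 1: Compute ||x|| (intermediates to 6 decimals).
||x|| = sqrt((-2.4599)^2 + (-4.9652)^2) = 5.541148
Step 2: Project.
Since ||x|| <= R, proj = x (no scaling needed).
proj(x) = [-2.4599, -4.9652]
Step 3: Dot product.
a^T * proj(x) = 3*(-2.4599) - 1*(-4.9652) = -2.4145


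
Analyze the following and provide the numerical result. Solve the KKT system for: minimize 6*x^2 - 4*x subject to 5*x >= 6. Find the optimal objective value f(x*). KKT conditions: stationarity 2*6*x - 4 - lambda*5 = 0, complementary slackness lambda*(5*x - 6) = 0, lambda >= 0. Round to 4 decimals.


Step 1: Try lambda = 0 (constraint inactive).
x_unc = 4/(2*6) = 0.3333
Check: 5*0.3333 = 1.6665 < 6 -- violated!
Step 2: Constraint must be active: 5*x = 6
x* = 6/5 = 1.2
lambda = (2*6*1.2 - 4)/5 = 2.08
Step 3: Compute optimal value.
f(x*) = 6*1.2^2 - 4*1.2 = 3.84


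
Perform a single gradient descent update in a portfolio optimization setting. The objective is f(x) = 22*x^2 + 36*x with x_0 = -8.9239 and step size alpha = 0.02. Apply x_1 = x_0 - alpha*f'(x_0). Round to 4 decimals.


We compute the gradient at x_0 and apply the update.
f'(x) = 44*x + 36
f'(-8.9239) = 44*-8.9239 + 36 = -356.6516
x_1 = -8.9239 - 0.02*-356.6516 = -1.7909


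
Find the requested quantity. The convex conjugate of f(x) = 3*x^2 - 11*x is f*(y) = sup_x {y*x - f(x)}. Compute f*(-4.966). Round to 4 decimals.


f*(y) = sup_x {y*x - a*x^2 - b*x} = sup_x {(y-b)*x - a*x^2}
FOC: (y - b) - 2a*x = 0 => x* = (y - b)/(2a)
x* = (-4.966 + 11)/(2*3) = 1.0057
f*(-4.966) = (y-b)^2/(4a) = (-4.966 + 11)^2/(4*3)
= 36.4092/12 = 3.0341


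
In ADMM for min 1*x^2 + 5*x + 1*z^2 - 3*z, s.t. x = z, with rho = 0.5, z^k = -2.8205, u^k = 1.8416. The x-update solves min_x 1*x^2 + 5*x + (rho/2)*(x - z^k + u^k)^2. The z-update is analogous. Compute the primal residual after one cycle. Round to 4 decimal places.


ADMM iteration with rho = 0.5, z^k = -2.8205, u^k = 1.8416
Step 1: x-update.
Minimize 1*x^2 + 5*x + (0.5/2)*(x + 2.8205 + 1.8416)^2
FOC: (2*1 + 0.5)*x = -5 + 0.5*(-2.8205 - 1.8416)
x^{k+1} = -2.9324
Step 2: z-update.
Minimize 1*z^2 - 3*z + (0.5/2)*(-2.9324 - z + 1.8416)^2
FOC: (2*1 + 0.5)*z = 3 + 0.5*(-2.9324 + 1.8416)
z^{k+1} = 0.9818
Step 3: u-update.
u^{k+1} = 1.8416 - 2.9324 - 0.9818 = -2.0727
Step 4: Primal residual = |-2.9324 - 0.9818| = 3.9143


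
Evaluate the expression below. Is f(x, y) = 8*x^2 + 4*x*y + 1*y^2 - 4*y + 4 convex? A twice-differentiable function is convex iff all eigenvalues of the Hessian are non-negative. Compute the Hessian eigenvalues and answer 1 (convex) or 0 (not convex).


The Hessian of f(x,y) = 8*x^2 + 4*x*y + 1*y^2 - 4*y + 4 is:
H = [[16, 4], [4, 2]]
Trace = 16 + 2 = 18
Determinant = 16*2 - (4)^2 = 16
Discriminant = (18)^2 - 4*16 = 260.0
Eigenvalues: lambda_1 = 0.9377, lambda_2 = 17.0623
The function is convex.

1


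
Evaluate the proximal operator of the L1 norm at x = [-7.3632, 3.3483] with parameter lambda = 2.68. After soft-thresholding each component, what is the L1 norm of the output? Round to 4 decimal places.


Soft-thresholding with lambda = 2.68:
prox(-7.3632) = sign(-7.3632)*max(|-7.3632| - 2.68, 0) = -4.6832
prox(3.3483) = sign(3.3483)*max(|3.3483| - 2.68, 0) = 0.6683
prox(x) = [-4.6832, 0.6683]
||prox(x)||_1 = 4.6832 + 0.6683 = 5.3515


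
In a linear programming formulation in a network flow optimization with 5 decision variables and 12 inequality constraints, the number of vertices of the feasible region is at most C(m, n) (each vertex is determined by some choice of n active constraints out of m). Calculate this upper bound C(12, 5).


Each vertex corresponds to some choice of n active constraints out of m, so the number of vertices is at most C(m, n) = m! / (n!(m-n)!).
m = 12, n = 5
Numerator: 12 * 11 * 10 * 9 * 8
Denominator: 5! = 120
C(12, 5) = 792


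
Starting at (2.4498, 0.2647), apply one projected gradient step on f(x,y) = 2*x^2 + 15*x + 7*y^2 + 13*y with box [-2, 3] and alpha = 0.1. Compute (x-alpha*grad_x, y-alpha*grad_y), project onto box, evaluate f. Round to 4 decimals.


Step 1: Compute gradient at (2.4498, 0.2647).
grad_x = 2*2*2.4498 + 15 = 24.7992
grad_y = 2*7*0.2647 + 13 = 16.7058
Step 2: Gradient step.
x_raw = 2.4498 - 0.1*24.7992 = -0.0301
y_raw = 0.2647 - 0.1*16.7058 = -1.4059
Step 3: Project onto [-2, 3].
x_proj = clip(-0.0301) = -0.0301
y_proj = clip(-1.4059) = -1.4059
Step 4: Evaluate f.
f(-0.0301, -1.4059) = -4.8909


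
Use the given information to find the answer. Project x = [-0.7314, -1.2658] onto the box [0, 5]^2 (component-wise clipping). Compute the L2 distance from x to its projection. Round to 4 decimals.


Project each component onto [0, 5].
clip(-0.7314) = 0.0, clip(-1.2658) = 0.0
Projection = [0.0, 0.0]
Squared diffs: [0.5349, 1.6022]
Distance = sqrt(2.1371) = 1.4619


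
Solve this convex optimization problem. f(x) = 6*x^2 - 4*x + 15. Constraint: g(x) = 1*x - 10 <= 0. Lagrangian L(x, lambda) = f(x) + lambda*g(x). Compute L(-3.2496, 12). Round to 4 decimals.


Step 1: Evaluate f(x).
f(-3.2496) = 6*(-3.2496)^2 - 4*(-3.2496) + 15 = 91.3578
Step 2: Evaluate g(x).
g(-3.2496) = 1*-3.2496 - 10 = -13.2496
Step 3: Compute Lagrangian.
L = 91.3578 + 12*-13.2496 = -67.6374


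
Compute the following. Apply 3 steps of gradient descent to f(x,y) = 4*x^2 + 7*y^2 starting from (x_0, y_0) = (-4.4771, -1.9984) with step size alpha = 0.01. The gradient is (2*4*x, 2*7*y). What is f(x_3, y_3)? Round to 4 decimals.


Gradient descent on f(x,y) = 4*x^2 + 7*y^2.
Starting point: (-4.4771, -1.9984), alpha = 0.01
Step 1: grad_x = 2*4*-4.4771 = -35.8168, grad_y = 2*7*-1.9984 = -27.9776
  x_1 = -4.4771 - 0.01*-35.8168 = -4.1189
  y_1 = -1.9984 - 0.01*-27.9776 = -1.7186
Step 2: grad_x = 2*4*-4.1189 = -32.9515, grad_y = 2*7*-1.7186 = -24.0607
  x_2 = -4.1189 - 0.01*-32.9515 = -3.7894
  y_2 = -1.7186 - 0.01*-24.0607 = -1.478
Step 3: grad_x = 2*4*-3.7894 = -30.3153, grad_y = 2*7*-1.478 = -20.6922
  x_3 = -3.7894 - 0.01*-30.3153 = -3.4863
  y_3 = -1.478 - 0.01*-20.6922 = -1.2711
f(-3.4863, -1.2711) = 4*(-3.4863)^2 + 7*(-1.2711)^2 = 59.9259


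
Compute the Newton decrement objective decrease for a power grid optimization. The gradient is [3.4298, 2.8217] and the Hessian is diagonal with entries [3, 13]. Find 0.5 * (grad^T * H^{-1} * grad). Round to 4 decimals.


Step 1: H is diagonal, so H^(-1) * g = [1.1433, 0.2171].
Step 2: g^T H^(-1) g = sum_i g_i^2 / H_ii
  = (3.4298)^2/3 + (2.8217)^2/13
  = 3.9212 + 0.6125 = 4.5336
Step 3: Objective decrease = 0.5 * g^T H^(-1) g = 2.2668


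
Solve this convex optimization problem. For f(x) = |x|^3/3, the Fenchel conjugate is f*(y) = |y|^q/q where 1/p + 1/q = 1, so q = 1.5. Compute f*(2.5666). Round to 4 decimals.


The conjugate exponent q satisfies 1/p + 1/q = 1.
p = 3, so q = 3/(3 - 1) = 1.5
|y|^q = 2.5666^1.5 = 4.1119
f*(2.5666) = 4.1119 / 1.5 = 2.7412


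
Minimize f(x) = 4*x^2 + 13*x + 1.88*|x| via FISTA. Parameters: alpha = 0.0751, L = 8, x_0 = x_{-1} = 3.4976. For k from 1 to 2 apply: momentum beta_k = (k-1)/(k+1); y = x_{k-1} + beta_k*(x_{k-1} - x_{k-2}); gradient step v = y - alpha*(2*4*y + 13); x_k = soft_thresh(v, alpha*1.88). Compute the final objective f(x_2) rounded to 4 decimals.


FISTA on f(x) = 4*x^2 + 13*x + 1.88*|x|
L = 8, alpha = 0.0751
Iteration 1: beta = 0.0, y = 3.4976 + 0.0*(3.4976 - 3.4976) = 3.4976
  grad(y) = 40.9808, v = y - alpha*grad = 0.4199
  prox(v) = soft_thresh(0.4199, 0.1412) = 0.2788
Iteration 2: beta = 0.3333, y = 0.2788 + 0.3333*(0.2788 - 3.4976) = -0.7942
  grad(y) = 6.6464, v = y - alpha*grad = -1.2933
  prox(v) = soft_thresh(-1.2933, 0.1412) = -1.1522
f(x_2) = 4*(-1.1522)^2 + 13*(-1.1522) + 1.88*|-1.1522| = -7.5021


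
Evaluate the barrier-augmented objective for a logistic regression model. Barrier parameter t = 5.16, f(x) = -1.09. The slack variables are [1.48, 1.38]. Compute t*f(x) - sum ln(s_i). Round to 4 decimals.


Step 1: Compute log-barrier.
ln values: [0.392, 0.3221]
phi = -(0.392 + 0.3221) = -0.7141
Step 2: Compute augmented objective.
t*f(x) = 5.16*-1.09 = -5.6244
Total = -5.6244 - 0.7141 = -6.3385


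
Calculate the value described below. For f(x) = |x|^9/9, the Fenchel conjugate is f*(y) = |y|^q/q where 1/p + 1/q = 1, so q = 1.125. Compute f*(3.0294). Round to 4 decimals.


The conjugate exponent q satisfies 1/p + 1/q = 1.
p = 9, so q = 9/(9 - 1) = 1.125
|y|^q = 3.0294^1.125 = 3.4796
f*(3.0294) = 3.4796 / 1.125 = 3.093


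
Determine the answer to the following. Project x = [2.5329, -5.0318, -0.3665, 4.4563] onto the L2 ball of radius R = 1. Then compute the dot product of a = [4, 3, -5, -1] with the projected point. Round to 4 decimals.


Step 1: Compute ||x|| (intermediates to 6 decimals).
||x|| = sqrt(2.5329^2 + (-5.0318)^2 + (-0.3665)^2 + 4.4563^2) = 7.192185
Step 2: Project.
Since ||x|| > R, scale = R/||x|| = 1/7.192185 = 0.13904, proj(x) = scale * x
proj(x) = [0.352174, -0.699621, -0.050958, 0.619604]
Step 3: Dot product.
a^T * proj(x) = 4*0.352174 + 3*(-0.699621) - 5*(-0.050958) - 1*0.619604 = -1.055


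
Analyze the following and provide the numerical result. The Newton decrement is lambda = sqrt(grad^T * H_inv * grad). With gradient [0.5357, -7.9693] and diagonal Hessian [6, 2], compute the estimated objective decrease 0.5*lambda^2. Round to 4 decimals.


Step 1: H is diagonal, so H^(-1) * g = [0.0893, -3.9847].
Step 2: g^T H^(-1) g = sum_i g_i^2 / H_ii
  = (0.5357)^2/6 + (-7.9693)^2/2
  = 0.0478 + 31.7549 = 31.8027
Step 3: Objective decrease = 0.5 * g^T H^(-1) g = 15.9014


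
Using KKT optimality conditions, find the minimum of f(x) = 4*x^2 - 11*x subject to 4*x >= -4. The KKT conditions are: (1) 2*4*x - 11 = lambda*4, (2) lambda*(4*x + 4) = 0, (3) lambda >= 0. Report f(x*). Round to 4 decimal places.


Step 1: Try lambda = 0 (constraint inactive).
Stationarity: 2*4*x - 11 = 0
x* = 11/(2*4) = 1.375
Check constraint: 4*1.375 = 5.5 >= -4 -- satisfied.
Step 2: Compute optimal value.
f(x*) = 4*1.375^2 - 11*1.375 = -7.5625


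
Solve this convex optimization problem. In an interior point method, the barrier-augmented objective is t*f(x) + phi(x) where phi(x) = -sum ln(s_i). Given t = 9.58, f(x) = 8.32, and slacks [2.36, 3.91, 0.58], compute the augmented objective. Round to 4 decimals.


Step 1: Compute log-barrier.
ln values: [0.8587, 1.3635, -0.5447]
phi = -(0.8587 + 1.3635 - 0.5447) = -1.6775
Step 2: Compute augmented objective.
t*f(x) = 9.58*8.32 = 79.7056
Total = 79.7056 - 1.6775 = 78.0281


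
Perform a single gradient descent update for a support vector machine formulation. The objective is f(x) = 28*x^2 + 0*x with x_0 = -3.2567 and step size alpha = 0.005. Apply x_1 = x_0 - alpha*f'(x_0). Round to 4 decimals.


We compute the gradient at x_0 and apply the update.
f'(x) = 56*x + 0
f'(-3.2567) = 56*-3.2567 + 0 = -182.3752
x_1 = -3.2567 - 0.005*-182.3752 = -2.3448


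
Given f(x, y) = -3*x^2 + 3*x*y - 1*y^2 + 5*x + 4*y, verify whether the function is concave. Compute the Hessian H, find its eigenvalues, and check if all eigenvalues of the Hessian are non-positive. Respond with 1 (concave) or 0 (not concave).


The Hessian of f(x,y) = -3*x^2 + 3*x*y - 1*y^2 + 5*x + 4*y is:
H = [[-6, 3], [3, -2]]
Trace = -6 - 2 = -8
Determinant = -6*-2 - (3)^2 = 3
Discriminant = (-8)^2 - 4*3 = 52.0
Eigenvalues: lambda_1 = -7.6056, lambda_2 = -0.3944
The function is concave.

1


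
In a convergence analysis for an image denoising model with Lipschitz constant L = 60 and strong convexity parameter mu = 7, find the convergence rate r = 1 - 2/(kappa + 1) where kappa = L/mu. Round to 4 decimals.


Step 1: Compute the condition number.
kappa = L/mu = 60/7 = 8.5714
Step 2: Compute the convergence rate.
r = 1 - 2/(kappa + 1) = 1 - 2*mu/(L + mu) = (L - mu)/(L + mu) = 53/67 = 0.791


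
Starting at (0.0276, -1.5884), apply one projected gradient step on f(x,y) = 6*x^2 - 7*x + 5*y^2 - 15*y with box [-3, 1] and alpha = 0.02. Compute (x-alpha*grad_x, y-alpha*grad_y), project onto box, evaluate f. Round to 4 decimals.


Step 1: Compute gradient at (0.0276, -1.5884).
grad_x = 2*6*0.0276 - 7 = -6.6688
grad_y = 2*5*-1.5884 - 15 = -30.884
Step 2: Gradient step.
x_raw = 0.0276 - 0.02*-6.6688 = 0.161
y_raw = -1.5884 - 0.02*-30.884 = -0.9707
Step 3: Project onto [-3, 1].
x_proj = clip(0.161) = 0.161
y_proj = clip(-0.9707) = -0.9707
Step 4: Evaluate f.
f(0.161, -0.9707) = 18.3009


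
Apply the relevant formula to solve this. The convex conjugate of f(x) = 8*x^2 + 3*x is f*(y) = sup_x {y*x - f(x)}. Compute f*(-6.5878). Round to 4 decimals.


f*(y) = sup_x {y*x - a*x^2 - b*x} = sup_x {(y-b)*x - a*x^2}
FOC: (y - b) - 2a*x = 0 => x* = (y - b)/(2a)
x* = (-6.5878 - 3)/(2*8) = -0.5992
f*(-6.5878) = (y-b)^2/(4a) = (-6.5878 - 3)^2/(4*8)
= 91.9259/32 = 2.8727


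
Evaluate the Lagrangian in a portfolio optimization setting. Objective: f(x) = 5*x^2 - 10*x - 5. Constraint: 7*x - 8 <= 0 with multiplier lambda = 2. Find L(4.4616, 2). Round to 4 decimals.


Step 1: Evaluate f(x).
f(4.4616) = 5*4.4616^2 - 10*4.4616 - 5 = 49.9134
Step 2: Evaluate g(x).
g(4.4616) = 7*4.4616 - 8 = 23.2312
Step 3: Compute Lagrangian.
L = 49.9134 + 2*23.2312 = 96.3758


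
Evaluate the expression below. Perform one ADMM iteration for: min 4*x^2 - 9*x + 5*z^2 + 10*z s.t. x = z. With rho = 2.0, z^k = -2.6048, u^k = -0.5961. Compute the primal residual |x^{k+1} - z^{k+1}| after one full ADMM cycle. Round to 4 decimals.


ADMM iteration with rho = 2.0, z^k = -2.6048, u^k = -0.5961
Step 1: x-update.
Minimize 4*x^2 - 9*x + (2.0/2)*(x + 2.6048 - 0.5961)^2
FOC: (2*4 + 2.0)*x = 9 + 2.0*(-2.6048 + 0.5961)
x^{k+1} = 0.4983
Step 2: z-update.
Minimize 5*z^2 + 10*z + (2.0/2)*(0.4983 - z - 0.5961)^2
FOC: (2*5 + 2.0)*z = -10 + 2.0*(0.4983 - 0.5961)
z^{k+1} = -0.8496
Step 3: u-update.
u^{k+1} = -0.5961 + 0.4983 + 0.8496 = 0.7518
Step 4: Primal residual = |0.4983 + 0.8496| = 1.3479


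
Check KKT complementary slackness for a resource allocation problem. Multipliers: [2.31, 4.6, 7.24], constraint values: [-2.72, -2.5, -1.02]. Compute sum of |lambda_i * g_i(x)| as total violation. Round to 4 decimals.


KKT complementary slackness check:
lambda_1 * g_1 = 2.31 * -2.72 = -6.2832
lambda_2 * g_2 = 4.6 * -2.5 = -11.5
lambda_3 * g_3 = 7.24 * -1.02 = -7.3848
Total violation = 6.2832 + 11.5 + 7.3848 = 25.168


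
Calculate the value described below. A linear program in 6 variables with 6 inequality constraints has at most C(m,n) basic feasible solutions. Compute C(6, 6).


Each vertex corresponds to some choice of n active constraints out of m, so the number of vertices is at most C(m, n) = m! / (n!(m-n)!).
m = 6, n = 6
Numerator: 6 * 5 * 4 * 3 * 2 * 1
Denominator: 6! = 720
C(6, 6) = 1


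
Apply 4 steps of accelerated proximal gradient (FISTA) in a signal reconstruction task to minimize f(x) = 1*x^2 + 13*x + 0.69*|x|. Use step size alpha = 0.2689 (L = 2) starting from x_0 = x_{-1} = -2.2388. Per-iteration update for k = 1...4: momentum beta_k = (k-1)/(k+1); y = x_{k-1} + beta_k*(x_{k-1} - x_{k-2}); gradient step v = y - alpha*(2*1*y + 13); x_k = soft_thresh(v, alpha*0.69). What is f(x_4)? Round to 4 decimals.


FISTA on f(x) = 1*x^2 + 13*x + 0.69*|x|
L = 2, alpha = 0.2689
Iteration 1: beta = 0.0, y = -2.2388 + 0.0*(-2.2388 + 2.2388) = -2.2388
  grad(y) = 8.5224, v = y - alpha*grad = -4.5305
  prox(v) = soft_thresh(-4.5305, 0.1855) = -4.3449
Iteration 2: beta = 0.3333, y = -4.3449 + 0.3333*(-4.3449 + 2.2388) = -5.047
  grad(y) = 2.906, v = y - alpha*grad = -5.8284
  prox(v) = soft_thresh(-5.8284, 0.1855) = -5.6429
Iteration 3: beta = 0.5, y = -5.6429 + 0.5*(-5.6429 + 4.3449) = -6.2918
  grad(y) = 0.4163, v = y - alpha*grad = -6.4038
  prox(v) = soft_thresh(-6.4038, 0.1855) = -6.2182
Iteration 4: beta = 0.6, y = -6.2182 + 0.6*(-6.2182 + 5.6429) = -6.5635
  grad(y) = -0.1269, v = y - alpha*grad = -6.5293
  prox(v) = soft_thresh(-6.5293, 0.1855) = -6.3438
f(x_4) = 1*(-6.3438)^2 + 13*(-6.3438) + 0.69*|-6.3438| = -37.8484


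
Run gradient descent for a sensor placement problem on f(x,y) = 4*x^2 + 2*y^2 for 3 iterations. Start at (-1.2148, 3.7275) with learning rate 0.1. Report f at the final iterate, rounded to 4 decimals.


Gradient descent on f(x,y) = 4*x^2 + 2*y^2.
Starting point: (-1.2148, 3.7275), alpha = 0.1
Step 1: grad_x = 2*4*-1.2148 = -9.7184, grad_y = 2*2*3.7275 = 14.91
  x_1 = -1.2148 - 0.1*-9.7184 = -0.243
  y_1 = 3.7275 - 0.1*14.91 = 2.2365
Step 2: grad_x = 2*4*-0.243 = -1.9437, grad_y = 2*2*2.2365 = 8.946
  x_2 = -0.243 - 0.1*-1.9437 = -0.0486
  y_2 = 2.2365 - 0.1*8.946 = 1.3419
Step 3: grad_x = 2*4*-0.0486 = -0.3887, grad_y = 2*2*1.3419 = 5.3676
  x_3 = -0.0486 - 0.1*-0.3887 = -0.0097
  y_3 = 1.3419 - 0.1*5.3676 = 0.8051
f(-0.0097, 0.8051) = 4*(-0.0097)^2 + 2*0.8051^2 = 1.2969


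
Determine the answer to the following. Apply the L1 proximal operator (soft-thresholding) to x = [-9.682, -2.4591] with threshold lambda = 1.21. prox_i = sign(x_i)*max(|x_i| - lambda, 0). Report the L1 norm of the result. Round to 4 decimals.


Soft-thresholding with lambda = 1.21:
prox(-9.682) = sign(-9.682)*max(|-9.682| - 1.21, 0) = -8.472
prox(-2.4591) = sign(-2.4591)*max(|-2.4591| - 1.21, 0) = -1.2491
prox(x) = [-8.472, -1.2491]
||prox(x)||_1 = 8.472 + 1.2491 = 9.7211


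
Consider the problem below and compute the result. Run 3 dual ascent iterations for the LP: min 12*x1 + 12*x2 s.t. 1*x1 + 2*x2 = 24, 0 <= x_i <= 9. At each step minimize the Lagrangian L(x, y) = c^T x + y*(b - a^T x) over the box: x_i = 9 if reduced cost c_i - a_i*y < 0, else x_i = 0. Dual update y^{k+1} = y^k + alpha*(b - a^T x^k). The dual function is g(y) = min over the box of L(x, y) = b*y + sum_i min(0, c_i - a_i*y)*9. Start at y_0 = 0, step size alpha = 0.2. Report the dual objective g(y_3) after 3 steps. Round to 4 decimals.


Dual ascent for LP: min 12*x1 + 12*x2, 1*x1 + 2*x2 = 24, 0 <= x_i <= 9
Step 1: y^k = 0.0, reduced costs: (12.0, 12.0)
  x^k = (0.0, 0.0), subgradient = b - a^T x = 24.0
  y^{k+1} = 0.0 + 0.2*24.0 = 4.8
Step 2: y^k = 4.8, reduced costs: (7.2, 2.4)
  x^k = (0.0, 0.0), subgradient = b - a^T x = 24.0
  y^{k+1} = 4.8 + 0.2*24.0 = 9.6
Step 3: y^k = 9.6, reduced costs: (2.4, -7.2)
  x^k = (0.0, 9.0), subgradient = b - a^T x = 6.0
  y^{k+1} = 9.6 + 0.2*6.0 = 10.8
Dual objective at y_3 = 10.8: reduced costs (1.2, -9.6), box minimizer x = (0.0, 9.0)
g(y_3) = b*y + (c1 - a1*y)*x1 + (c2 - a2*y)*x2 = 24*10.8 + 1.2*0.0 + (-9.6)*9.0 = 259.2 + 0.0 - 86.4 = 172.8


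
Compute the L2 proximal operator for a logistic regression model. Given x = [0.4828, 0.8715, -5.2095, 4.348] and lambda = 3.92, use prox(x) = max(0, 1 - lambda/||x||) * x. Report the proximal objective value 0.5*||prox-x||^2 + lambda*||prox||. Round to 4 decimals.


Step 1: Compute ||x||.
||x|| = 6.8583
Step 2: Compute scaling factor.
scale = max(0, 1 - 3.92/6.8583) = 0.4284
Step 3: prox(x) = [0.2068, 0.3734, -2.2319, 1.8628]
||prox(x)|| = 2.9383
Step 4: Proximal objective.
0.5*||prox-x||^2 = 7.6832
lambda*||prox|| = 11.5181
Total = 19.2014


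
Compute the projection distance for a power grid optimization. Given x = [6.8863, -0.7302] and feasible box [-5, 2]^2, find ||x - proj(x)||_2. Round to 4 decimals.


Project each component onto [-5, 2].
clip(6.8863) = 2.0, clip(-0.7302) = -0.7302
Projection = [2.0, -0.7302]
Squared diffs: [23.8759, 0.0]
Distance = sqrt(23.8759) = 4.8863


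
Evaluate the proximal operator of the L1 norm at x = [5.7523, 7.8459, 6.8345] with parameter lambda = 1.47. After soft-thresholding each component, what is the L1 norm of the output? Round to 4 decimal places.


Soft-thresholding with lambda = 1.47:
prox(5.7523) = sign(5.7523)*max(|5.7523| - 1.47, 0) = 4.2823
prox(7.8459) = sign(7.8459)*max(|7.8459| - 1.47, 0) = 6.3759
prox(6.8345) = sign(6.8345)*max(|6.8345| - 1.47, 0) = 5.3645
prox(x) = [4.2823, 6.3759, 5.3645]
||prox(x)||_1 = 4.2823 + 6.3759 + 5.3645 = 16.0227


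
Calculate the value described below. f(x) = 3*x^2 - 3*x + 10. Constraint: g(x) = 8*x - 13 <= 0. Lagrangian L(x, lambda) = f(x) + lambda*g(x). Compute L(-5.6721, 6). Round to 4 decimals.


Step 1: Evaluate f(x).
f(-5.6721) = 3*(-5.6721)^2 - 3*(-5.6721) + 10 = 123.5345
Step 2: Evaluate g(x).
g(-5.6721) = 8*-5.6721 - 13 = -58.3768
Step 3: Compute Lagrangian.
L = 123.5345 + 6*-58.3768 = -226.7263


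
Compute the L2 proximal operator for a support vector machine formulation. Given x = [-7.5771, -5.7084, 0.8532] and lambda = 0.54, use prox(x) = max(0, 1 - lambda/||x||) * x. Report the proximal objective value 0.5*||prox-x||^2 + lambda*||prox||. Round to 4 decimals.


Step 1: Compute ||x||.
||x|| = 9.525
Step 2: Compute scaling factor.
scale = max(0, 1 - 0.54/9.525) = 0.9433
Step 3: prox(x) = [-7.1475, -5.3848, 0.8048]
||prox(x)|| = 8.985
Step 4: Proximal objective.
0.5*||prox-x||^2 = 0.1458
lambda*||prox|| = 4.8519
Total = 4.9977


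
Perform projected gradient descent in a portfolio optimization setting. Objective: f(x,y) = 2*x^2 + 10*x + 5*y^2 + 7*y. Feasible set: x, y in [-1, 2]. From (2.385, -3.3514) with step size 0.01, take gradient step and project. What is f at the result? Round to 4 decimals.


Step 1: Compute gradient at (2.385, -3.3514).
grad_x = 2*2*2.385 + 10 = 19.54
grad_y = 2*5*-3.3514 + 7 = -26.514
Step 2: Gradient step.
x_raw = 2.385 - 0.01*19.54 = 2.1896
y_raw = -3.3514 - 0.01*-26.514 = -3.0863
Step 3: Project onto [-1, 2].
x_proj = clip(2.1896) = 2.0
y_proj = clip(-3.0863) = -1.0
Step 4: Evaluate f.
f(2.0, -1.0) = 26.0


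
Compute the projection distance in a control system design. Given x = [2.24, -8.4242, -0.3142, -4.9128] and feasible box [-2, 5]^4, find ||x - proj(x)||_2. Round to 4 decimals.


Project each component onto [-2, 5].
clip(2.24) = 2.24, clip(-8.4242) = -2.0, clip(-0.3142) = -0.3142, clip(-4.9128) = -2.0
Projection = [2.24, -2.0, -0.3142, -2.0]
Squared diffs: [0.0, 41.2703, 0.0, 8.4844]
Distance = sqrt(49.7547) = 7.0537


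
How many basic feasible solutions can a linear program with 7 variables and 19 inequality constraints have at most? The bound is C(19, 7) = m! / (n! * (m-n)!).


Each vertex corresponds to some choice of n active constraints out of m, so the number of vertices is at most C(m, n) = m! / (n!(m-n)!).
m = 19, n = 7
Numerator: 19 * 18 * 17 * 16 * 15 * 14 * 13
Denominator: 7! = 5040
C(19, 7) = 50388


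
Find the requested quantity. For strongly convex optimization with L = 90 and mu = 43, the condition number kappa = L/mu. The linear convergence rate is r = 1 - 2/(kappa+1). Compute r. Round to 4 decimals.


Step 1: Compute the condition number.
kappa = L/mu = 90/43 = 2.093
Step 2: Compute the convergence rate.
r = 1 - 2/(kappa + 1) = 1 - 2*mu/(L + mu) = (L - mu)/(L + mu) = 47/133 = 0.3534


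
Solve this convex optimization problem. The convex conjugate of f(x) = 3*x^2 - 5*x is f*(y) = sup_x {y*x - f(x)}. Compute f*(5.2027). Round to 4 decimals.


f*(y) = sup_x {y*x - a*x^2 - b*x} = sup_x {(y-b)*x - a*x^2}
FOC: (y - b) - 2a*x = 0 => x* = (y - b)/(2a)
x* = (5.2027 + 5)/(2*3) = 1.7005
f*(5.2027) = (y-b)^2/(4a) = (5.2027 + 5)^2/(4*3)
= 104.0951/12 = 8.6746


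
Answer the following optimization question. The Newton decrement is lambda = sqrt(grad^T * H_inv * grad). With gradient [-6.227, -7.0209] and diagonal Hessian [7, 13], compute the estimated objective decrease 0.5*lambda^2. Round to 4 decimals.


Step 1: H is diagonal, so H^(-1) * g = [-0.8896, -0.5401].
Step 2: g^T H^(-1) g = sum_i g_i^2 / H_ii
  = (-6.227)^2/7 + (-7.0209)^2/13
  = 5.5394 + 3.7918 = 9.3311
Step 3: Objective decrease = 0.5 * g^T H^(-1) g = 4.6656


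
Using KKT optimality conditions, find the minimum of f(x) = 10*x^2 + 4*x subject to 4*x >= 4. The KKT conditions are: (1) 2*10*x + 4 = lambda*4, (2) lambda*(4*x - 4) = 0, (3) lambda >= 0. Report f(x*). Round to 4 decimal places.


Step 1: Try lambda = 0 (constraint inactive).
x_unc = -4/(2*10) = -0.2
Check: 4*-0.2 = -0.8 < 4 -- violated!
Step 2: Constraint must be active: 4*x = 4
x* = 4/4 = 1.0
lambda = (2*10*1.0 + 4)/4 = 6.0
Step 3: Compute optimal value.
f(x*) = 10*1.0^2 + 4*1.0 = 14.0


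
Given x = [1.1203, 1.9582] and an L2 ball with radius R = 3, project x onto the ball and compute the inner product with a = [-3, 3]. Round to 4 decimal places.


Step 1: Compute ||x|| (intermediates to 6 decimals).
||x|| = sqrt(1.1203^2 + 1.9582^2) = 2.256018
Step 2: Project.
Since ||x|| <= R, proj = x (no scaling needed).
proj(x) = [1.1203, 1.9582]
Step 3: Dot product.
a^T * proj(x) = -3*1.1203 + 3*1.9582 = 2.5137


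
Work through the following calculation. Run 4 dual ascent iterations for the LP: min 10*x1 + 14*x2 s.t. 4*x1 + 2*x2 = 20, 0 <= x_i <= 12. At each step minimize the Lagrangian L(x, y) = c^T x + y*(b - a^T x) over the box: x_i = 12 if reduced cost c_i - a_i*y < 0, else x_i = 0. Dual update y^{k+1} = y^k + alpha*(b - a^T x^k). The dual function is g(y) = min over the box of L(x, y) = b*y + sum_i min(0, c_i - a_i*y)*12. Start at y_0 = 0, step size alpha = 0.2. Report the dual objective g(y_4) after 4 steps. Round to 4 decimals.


Dual ascent for LP: min 10*x1 + 14*x2, 4*x1 + 2*x2 = 20, 0 <= x_i <= 12
Step 1: y^k = 0.0, reduced costs: (10.0, 14.0)
  x^k = (0.0, 0.0), subgradient = b - a^T x = 20.0
  y^{k+1} = 0.0 + 0.2*20.0 = 4.0
Step 2: y^k = 4.0, reduced costs: (-6.0, 6.0)
  x^k = (12.0, 0.0), subgradient = b - a^T x = -28.0
  y^{k+1} = 4.0 + 0.2*-28.0 = -1.6
Step 3: y^k = -1.6, reduced costs: (16.4, 17.2)
  x^k = (0.0, 0.0), subgradient = b - a^T x = 20.0
  y^{k+1} = -1.6 + 0.2*20.0 = 2.4
Step 4: y^k = 2.4, reduced costs: (0.4, 9.2)
  x^k = (0.0, 0.0), subgradient = b - a^T x = 20.0
  y^{k+1} = 2.4 + 0.2*20.0 = 6.4
Dual objective at y_4 = 6.4: reduced costs (-15.6, 1.2), box minimizer x = (12.0, 0.0)
g(y_4) = b*y + (c1 - a1*y)*x1 + (c2 - a2*y)*x2 = 20*6.4 + (-15.6)*12.0 + 1.2*0.0 = 128.0 - 187.2 + 0.0 = -59.2


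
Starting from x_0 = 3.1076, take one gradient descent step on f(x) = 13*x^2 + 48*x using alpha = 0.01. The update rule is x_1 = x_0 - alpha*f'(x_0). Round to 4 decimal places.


We compute the gradient at x_0 and apply the update.
f'(x) = 26*x + 48
f'(3.1076) = 26*3.1076 + 48 = 128.7976
x_1 = 3.1076 - 0.01*128.7976 = 1.8196


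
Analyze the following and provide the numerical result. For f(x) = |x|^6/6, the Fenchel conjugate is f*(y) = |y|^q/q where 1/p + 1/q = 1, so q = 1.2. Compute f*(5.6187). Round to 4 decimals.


The conjugate exponent q satisfies 1/p + 1/q = 1.
p = 6, so q = 6/(6 - 1) = 1.2
|y|^q = 5.6187^1.2 = 7.9353
f*(5.6187) = 7.9353 / 1.2 = 6.6127


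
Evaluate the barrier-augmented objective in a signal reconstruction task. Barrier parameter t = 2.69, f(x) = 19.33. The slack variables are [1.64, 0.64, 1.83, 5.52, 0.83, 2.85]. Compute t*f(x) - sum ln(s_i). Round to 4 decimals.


Step 1: Compute log-barrier.
ln values: [0.4947, -0.4463, 0.6043, 1.7084, -0.1863, 1.0473]
phi = -(0.4947 - 0.4463 + 0.6043 + 1.7084 - 0.1863 + 1.0473) = -3.2221
Step 2: Compute augmented objective.
t*f(x) = 2.69*19.33 = 51.9977
Total = 51.9977 - 3.2221 = 48.7756


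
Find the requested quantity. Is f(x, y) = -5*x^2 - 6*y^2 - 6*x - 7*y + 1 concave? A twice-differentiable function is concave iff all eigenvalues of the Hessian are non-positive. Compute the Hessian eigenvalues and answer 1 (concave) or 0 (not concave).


The Hessian of f(x,y) = -5*x^2 - 6*y^2 - 6*x - 7*y + 1 is:
H = [[-10, 0], [0, -12]]
Trace = -10 - 12 = -22
Determinant = -10*-12 - (0)^2 = 120
Discriminant = (-22)^2 - 4*120 = 4.0
Eigenvalues: lambda_1 = -12.0, lambda_2 = -10.0
The function is concave.

1
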